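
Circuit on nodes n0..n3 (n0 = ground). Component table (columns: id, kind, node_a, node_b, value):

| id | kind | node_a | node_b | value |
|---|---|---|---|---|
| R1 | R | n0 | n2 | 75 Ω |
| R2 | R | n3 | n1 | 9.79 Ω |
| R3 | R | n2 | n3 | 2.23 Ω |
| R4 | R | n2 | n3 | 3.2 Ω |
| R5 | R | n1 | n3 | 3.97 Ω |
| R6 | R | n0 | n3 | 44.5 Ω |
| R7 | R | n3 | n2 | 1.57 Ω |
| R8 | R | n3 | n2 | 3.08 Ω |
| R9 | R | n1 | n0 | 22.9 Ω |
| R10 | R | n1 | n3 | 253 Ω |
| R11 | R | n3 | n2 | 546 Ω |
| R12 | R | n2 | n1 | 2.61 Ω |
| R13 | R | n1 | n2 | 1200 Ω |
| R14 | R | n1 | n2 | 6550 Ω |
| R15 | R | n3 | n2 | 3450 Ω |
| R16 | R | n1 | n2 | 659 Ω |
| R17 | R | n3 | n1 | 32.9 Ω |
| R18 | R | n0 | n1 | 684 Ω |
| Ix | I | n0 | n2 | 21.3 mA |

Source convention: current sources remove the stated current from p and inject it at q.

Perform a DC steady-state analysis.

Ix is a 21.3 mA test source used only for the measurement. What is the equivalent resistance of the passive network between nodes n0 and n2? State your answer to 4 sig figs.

Apply KCL at each of the 3 non-ground nodes and solve the resulting linear system.
Node n1: branches {R2, R5, R9, R10, R12, R13, R14, R16, R17, R18} → V_1 = 0.2569
Node n2: branches {R1, R3, R4, R7, R8, R11, R12, R13, R14, R15, R16, Ix} → V_2 = 0.2750
Node n3: branches {R2, R3, R4, R5, R6, R7, R8, R10, R11, R15, R17} → V_3 = 0.2688

R_eq = 12.91 Ω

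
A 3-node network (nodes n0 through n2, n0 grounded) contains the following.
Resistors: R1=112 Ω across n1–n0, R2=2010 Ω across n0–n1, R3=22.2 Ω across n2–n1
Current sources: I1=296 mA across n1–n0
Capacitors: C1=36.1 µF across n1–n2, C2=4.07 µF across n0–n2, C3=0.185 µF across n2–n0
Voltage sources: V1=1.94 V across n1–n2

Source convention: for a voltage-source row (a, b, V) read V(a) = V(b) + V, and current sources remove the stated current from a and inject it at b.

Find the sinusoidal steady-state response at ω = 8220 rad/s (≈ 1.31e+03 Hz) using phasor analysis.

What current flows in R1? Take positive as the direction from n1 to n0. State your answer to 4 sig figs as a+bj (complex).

Apply KCL at each of the 2 non-ground nodes and solve the resulting linear system.
Node n1: branches {R1, I1, R2, R3, C1, V1} → V_1 = -0.3177+8.377j
Node n2: branches {R3, C1, C2, C3, V1} → V_2 = -2.258+8.377j
Source currents: i(V1)=-0.3804-0.6546j

-0.002837+0.07480j A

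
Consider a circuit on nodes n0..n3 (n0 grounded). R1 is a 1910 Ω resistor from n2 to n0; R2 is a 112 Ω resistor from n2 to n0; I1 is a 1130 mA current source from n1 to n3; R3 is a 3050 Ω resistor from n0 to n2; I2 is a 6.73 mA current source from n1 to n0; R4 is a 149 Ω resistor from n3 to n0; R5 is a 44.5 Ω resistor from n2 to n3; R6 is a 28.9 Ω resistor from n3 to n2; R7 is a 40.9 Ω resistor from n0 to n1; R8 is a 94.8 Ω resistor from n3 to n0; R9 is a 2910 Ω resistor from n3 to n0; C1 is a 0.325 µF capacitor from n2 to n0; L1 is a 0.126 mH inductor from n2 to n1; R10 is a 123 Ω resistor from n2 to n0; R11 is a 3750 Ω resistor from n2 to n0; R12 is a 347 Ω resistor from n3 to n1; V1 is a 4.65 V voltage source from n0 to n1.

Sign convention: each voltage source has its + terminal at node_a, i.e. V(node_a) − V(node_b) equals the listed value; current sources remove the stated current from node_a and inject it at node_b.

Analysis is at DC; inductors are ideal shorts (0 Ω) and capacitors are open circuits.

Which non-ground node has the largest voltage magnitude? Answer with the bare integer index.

MNA unknowns: 3 node voltages V₁..V_3 plus 2 source currents (L1, V1)
R1: Y=0.0005236 on G[2,0]
R2: Y=0.008929 on G[2,0]
I1: z[1]−=1.13, z[3]+=1.13
R3: Y=0.0003279 on G[0,2]
I2: z[1]−=0.00673, z[0]+=0.00673
R4: Y=0.006711 on G[3,0]
R5: Y=0.02247 on G[2,3]
R6: Y=0.03460 on G[3,2]
R7: Y=0.02445 on G[0,1]
R8: Y=0.01055 on G[3,0]
R9: Y=0.0003436 on G[3,0]
C1: Y=0.000 on G[2,0]
L1: row V2−V1=0, i_L1 at 2,1
R10: Y=0.008130 on G[2,0]
R11: Y=0.0002667 on G[2,0]
R12: Y=0.002882 on G[3,1]
V1: row V0−V1=4.65, i_V1 at 0,1
solve → V1=-4.650, V2=-4.650, V3=10.97
aux → i_L1=0.9763, i_V1=0.001713

3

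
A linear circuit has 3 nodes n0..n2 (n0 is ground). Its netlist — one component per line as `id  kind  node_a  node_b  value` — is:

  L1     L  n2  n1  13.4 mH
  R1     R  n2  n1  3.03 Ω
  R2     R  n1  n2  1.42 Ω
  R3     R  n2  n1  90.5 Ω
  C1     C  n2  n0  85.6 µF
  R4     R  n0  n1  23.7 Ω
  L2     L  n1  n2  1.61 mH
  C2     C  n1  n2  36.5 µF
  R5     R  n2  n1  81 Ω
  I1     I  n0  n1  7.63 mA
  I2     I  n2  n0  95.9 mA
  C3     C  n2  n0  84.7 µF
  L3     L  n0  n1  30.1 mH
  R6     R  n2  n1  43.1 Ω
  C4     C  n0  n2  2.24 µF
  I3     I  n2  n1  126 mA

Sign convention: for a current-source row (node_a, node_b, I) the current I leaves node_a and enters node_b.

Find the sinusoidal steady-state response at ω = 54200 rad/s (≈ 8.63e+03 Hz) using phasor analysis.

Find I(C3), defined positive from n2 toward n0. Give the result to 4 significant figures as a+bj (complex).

MNA unknowns: 2 node voltages V₁..V_2
L1: Y=0.000-0.001377j on G[2,1]
R1: Y=0.3300+0.000j on G[2,1]
R2: Y=0.7042+0.000j on G[1,2]
R3: Y=0.01105+0.000j on G[2,1]
C1: Y=0.000+4.640j on G[2,0]
R4: Y=0.04219+0.000j on G[0,1]
L2: Y=0.000-0.01146j on G[1,2]
C2: Y=0.000+1.978j on G[1,2]
R5: Y=0.01235+0.000j on G[2,1]
I1: z[0]−=0.00763, z[1]+=0.00763
I2: z[2]−=0.0959, z[0]+=0.0959
C3: Y=0.000+4.591j on G[2,0]
L3: Y=0.000-0.0006130j on G[0,1]
R6: Y=0.02320+0.000j on G[2,1]
C4: Y=0.000+0.1214j on G[0,2]
I3: z[2]−=0.126, z[1]+=0.126
solve → V1=0.02933-0.04178j, V2=0.0001904+0.009569j

-0.04393+0.0008742j A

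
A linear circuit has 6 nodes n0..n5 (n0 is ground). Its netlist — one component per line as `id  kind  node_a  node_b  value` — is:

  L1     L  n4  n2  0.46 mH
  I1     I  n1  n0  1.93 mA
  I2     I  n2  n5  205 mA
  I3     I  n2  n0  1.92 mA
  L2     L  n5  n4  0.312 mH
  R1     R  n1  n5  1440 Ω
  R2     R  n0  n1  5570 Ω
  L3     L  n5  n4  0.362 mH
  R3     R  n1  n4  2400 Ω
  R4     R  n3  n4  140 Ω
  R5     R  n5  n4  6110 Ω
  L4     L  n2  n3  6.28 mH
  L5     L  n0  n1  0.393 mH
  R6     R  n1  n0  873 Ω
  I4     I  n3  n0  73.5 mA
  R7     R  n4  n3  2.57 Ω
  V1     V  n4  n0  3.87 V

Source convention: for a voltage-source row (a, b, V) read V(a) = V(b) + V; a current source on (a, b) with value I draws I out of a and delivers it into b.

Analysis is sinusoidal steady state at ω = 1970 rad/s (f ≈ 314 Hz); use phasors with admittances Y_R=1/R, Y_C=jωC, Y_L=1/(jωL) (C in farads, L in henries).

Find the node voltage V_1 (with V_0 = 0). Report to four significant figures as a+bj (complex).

-3.245e-05+0.001835j V

Element admittances at ω=1970 rad/s:
  Y(L1) = 0.000-1.104j S between n4,n2
  I1: injects 0.00193 A into n0 (from n1)
  I2: injects 0.205 A into n5 (from n2)
  I3: injects 0.00192 A into n0 (from n2)
  Y(L2) = 0.000-1.627j S between n5,n4
  Y(R1) = 0.0006944+0.000j S between n1,n5
  Y(R2) = 0.0001795+0.000j S between n0,n1
  Y(L3) = 0.000-1.402j S between n5,n4
  Y(R3) = 0.0004167+0.000j S between n1,n4
  Y(R4) = 0.007143+0.000j S between n3,n4
  Y(R5) = 0.0001637+0.000j S between n5,n4
  Y(L4) = 0.000-0.08083j S between n2,n3
  Y(L5) = 0.000-1.292j S between n0,n1
  Y(R6) = 0.001145+0.000j S between n1,n0
  I4: injects 0.0735 A into n0 (from n3)
  Y(R7) = 0.3891+0.000j S between n4,n3
  V1: constraint V(n4)−V(n0) = 3.87
Assemble and solve the 6×6 MNA system:
  V(n1)=-3.245e-05+0.001835j  V(n2)=3.855-0.1775j  V(n3)=3.657-0.04056j  V(n4)=3.870+0.000j  V(n5)=3.870+0.06679j
  i(V1)=-0.07972-4.434e-05j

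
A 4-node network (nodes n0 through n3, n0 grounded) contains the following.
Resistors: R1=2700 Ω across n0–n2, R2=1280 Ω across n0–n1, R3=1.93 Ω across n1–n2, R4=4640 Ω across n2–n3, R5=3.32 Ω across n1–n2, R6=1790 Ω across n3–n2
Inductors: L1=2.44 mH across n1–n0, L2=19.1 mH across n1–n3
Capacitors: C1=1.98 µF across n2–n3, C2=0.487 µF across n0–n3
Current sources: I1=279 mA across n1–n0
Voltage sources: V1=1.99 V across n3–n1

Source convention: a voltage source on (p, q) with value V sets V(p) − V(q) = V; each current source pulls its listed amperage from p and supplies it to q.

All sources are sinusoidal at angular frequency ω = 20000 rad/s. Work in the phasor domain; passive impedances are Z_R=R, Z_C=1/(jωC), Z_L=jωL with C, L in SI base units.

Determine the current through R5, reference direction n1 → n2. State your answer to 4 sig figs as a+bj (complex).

-0.002257-0.03233j A

MNA unknowns: 3 node voltages V₁..V_3 plus 1 source current (V1)
R1: Y=0.0003704+0.000j on G[0,2]
L1: Y=0.000-0.02049j on G[1,0]
L2: Y=0.000-0.002618j on G[1,3]
R2: Y=0.0007813+0.000j on G[0,1]
C1: Y=0.000+0.03960j on G[2,3]
R3: Y=0.5181+0.000j on G[1,2]
I1: z[1]−=0.279, z[0]+=0.279
C2: Y=0.000+0.009740j on G[0,3]
R4: Y=0.0002155+0.000j on G[2,3]
R5: Y=0.3012+0.000j on G[1,2]
R6: Y=0.0005587+0.000j on G[3,2]
V1: row V3−V1=1.99, i_V1 at 3,1
solve → V1=-0.9620-25.85j, V2=-0.9545-25.74j, V3=1.028-25.85j
aux → i_V1=-0.2575-0.08323j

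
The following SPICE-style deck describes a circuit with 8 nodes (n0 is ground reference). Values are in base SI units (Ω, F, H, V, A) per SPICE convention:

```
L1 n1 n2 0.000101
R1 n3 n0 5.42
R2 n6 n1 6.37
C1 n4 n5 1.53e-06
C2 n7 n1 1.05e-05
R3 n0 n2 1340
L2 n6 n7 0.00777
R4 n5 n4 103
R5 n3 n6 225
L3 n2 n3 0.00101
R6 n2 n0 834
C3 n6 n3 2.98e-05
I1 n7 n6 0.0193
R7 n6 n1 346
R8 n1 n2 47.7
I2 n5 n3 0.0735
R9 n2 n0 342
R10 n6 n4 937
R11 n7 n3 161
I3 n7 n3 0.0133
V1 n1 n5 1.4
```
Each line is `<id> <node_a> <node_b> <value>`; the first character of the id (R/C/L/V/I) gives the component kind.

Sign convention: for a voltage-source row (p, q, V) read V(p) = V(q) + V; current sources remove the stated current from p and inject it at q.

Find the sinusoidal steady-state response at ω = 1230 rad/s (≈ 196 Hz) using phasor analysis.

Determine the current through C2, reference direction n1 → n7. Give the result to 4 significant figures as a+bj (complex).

Apply KCL at each of the 7 non-ground nodes and solve the resulting linear system.
Node n1: branches {L1, R2, C2, R7, R8, V1} → V_1 = -0.01054-0.1166j
Node n2: branches {L1, R3, L3, R6, R8, R9} → V_2 = -0.009595-0.1057j
Node n3: branches {R1, R5, L3, C3, I2, R11, I3} → V_3 = 0.0002532+0.002790j
Node n4: branches {C1, R4, R10} → V_4 = -1.286-0.1325j
Node n5: branches {C1, R4, I2, V1} → V_5 = -1.411-0.1166j
Node n6: branches {R2, L2, R5, C3, I1, R7, R10} → V_6 = -0.1275-0.05776j
Node n7: branches {C2, L2, I1, R11, I3} → V_7 = -0.1708-0.3933j
Source currents: i(V1)=0.07226-7.972e-05j

-0.003574+0.002070j A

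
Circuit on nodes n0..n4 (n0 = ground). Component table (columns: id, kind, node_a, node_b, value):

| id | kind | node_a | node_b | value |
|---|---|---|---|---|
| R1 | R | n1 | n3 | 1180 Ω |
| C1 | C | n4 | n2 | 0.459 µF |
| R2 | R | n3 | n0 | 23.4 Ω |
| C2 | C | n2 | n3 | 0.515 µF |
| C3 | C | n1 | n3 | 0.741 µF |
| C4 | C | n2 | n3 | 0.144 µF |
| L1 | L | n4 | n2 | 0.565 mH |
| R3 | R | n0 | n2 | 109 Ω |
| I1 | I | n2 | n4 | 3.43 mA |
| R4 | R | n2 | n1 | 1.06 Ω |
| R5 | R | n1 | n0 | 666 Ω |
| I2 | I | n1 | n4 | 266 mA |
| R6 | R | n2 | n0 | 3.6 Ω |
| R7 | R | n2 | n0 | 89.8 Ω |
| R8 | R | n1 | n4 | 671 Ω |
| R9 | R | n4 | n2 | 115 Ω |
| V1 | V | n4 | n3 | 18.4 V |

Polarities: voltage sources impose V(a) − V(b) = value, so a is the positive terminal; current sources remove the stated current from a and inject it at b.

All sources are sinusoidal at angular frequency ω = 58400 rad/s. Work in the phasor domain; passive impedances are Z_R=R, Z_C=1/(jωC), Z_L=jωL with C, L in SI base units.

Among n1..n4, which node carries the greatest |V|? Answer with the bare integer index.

Element admittances at ω=58400 rad/s:
  Y(R1) = 0.0008475+0.000j S between n1,n3
  Y(C1) = 0.000+0.02681j S between n4,n2
  Y(R2) = 0.04274+0.000j S between n3,n0
  Y(C2) = 0.000+0.03008j S between n2,n3
  Y(C3) = 0.000+0.04327j S between n1,n3
  Y(C4) = 0.000+0.008410j S between n2,n3
  Y(L1) = 0.000-0.03031j S between n4,n2
  Y(R3) = 0.009174+0.000j S between n0,n2
  I1: injects 0.00343 A into n4 (from n2)
  Y(R4) = 0.9434+0.000j S between n2,n1
  Y(R5) = 0.001502+0.000j S between n1,n0
  I2: injects 0.266 A into n4 (from n1)
  Y(R6) = 0.2778+0.000j S between n2,n0
  Y(R7) = 0.01114+0.000j S between n2,n0
  Y(R8) = 0.001490+0.000j S between n1,n4
  Y(R9) = 0.008696+0.000j S between n4,n2
  V1: constraint V(n4)−V(n3) = 18.4
Assemble and solve the 5×5 MNA system:
  V(n1)=-0.3464+0.1051j  V(n2)=-0.1186+0.05200j  V(n3)=0.8393-0.3664j  V(n4)=19.24-0.3664j
  i(V1)=0.07338+0.07211j

4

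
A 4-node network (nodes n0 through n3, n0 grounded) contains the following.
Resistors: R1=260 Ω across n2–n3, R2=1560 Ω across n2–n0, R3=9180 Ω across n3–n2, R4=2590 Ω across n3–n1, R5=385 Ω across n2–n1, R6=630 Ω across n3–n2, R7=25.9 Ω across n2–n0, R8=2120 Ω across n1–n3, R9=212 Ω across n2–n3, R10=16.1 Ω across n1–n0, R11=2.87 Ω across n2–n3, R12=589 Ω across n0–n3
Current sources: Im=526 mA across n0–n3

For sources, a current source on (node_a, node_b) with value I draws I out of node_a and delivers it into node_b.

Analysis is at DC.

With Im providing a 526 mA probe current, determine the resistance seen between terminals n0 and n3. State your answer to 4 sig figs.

R_eq = 25.08 Ω

Apply KCL at each of the 3 non-ground nodes and solve the resulting linear system.
Node n1: branches {R4, R5, R8, R10} → V_1 = 0.6407
Node n2: branches {R1, R2, R3, R5, R6, R7, R9, R11} → V_2 = 11.82
Node n3: branches {R1, R3, R4, R6, R8, R9, R11, R12, Im} → V_3 = 13.19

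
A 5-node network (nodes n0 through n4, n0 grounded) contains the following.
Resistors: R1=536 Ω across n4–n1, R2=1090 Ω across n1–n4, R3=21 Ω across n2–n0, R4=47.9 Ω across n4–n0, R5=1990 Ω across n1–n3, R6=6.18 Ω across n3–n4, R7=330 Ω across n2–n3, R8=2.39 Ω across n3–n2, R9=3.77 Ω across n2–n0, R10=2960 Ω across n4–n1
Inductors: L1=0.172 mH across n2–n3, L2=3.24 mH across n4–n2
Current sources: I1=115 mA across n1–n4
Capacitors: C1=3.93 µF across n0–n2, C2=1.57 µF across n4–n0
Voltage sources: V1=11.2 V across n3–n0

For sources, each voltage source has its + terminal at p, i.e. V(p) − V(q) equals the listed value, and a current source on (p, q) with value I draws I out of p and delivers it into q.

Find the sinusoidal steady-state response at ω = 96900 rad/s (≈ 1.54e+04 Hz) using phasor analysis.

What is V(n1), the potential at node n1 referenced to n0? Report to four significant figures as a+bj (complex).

MNA unknowns: 4 node voltages V₁..V_4 plus 1 source current (V1)
R1: Y=0.001866+0.000j on G[4,1]
L1: Y=0.000-0.06000j on G[2,3]
R2: Y=0.0009174+0.000j on G[1,4]
I1: z[1]−=0.115, z[4]+=0.115
R3: Y=0.04762+0.000j on G[2,0]
L2: Y=0.000-0.003185j on G[4,2]
R4: Y=0.02088+0.000j on G[4,0]
C1: Y=0.000+0.3808j on G[0,2]
R5: Y=0.0005025+0.000j on G[1,3]
R6: Y=0.1618+0.000j on G[3,4]
R7: Y=0.003030+0.000j on G[2,3]
C2: Y=0.000+0.1521j on G[4,0]
R8: Y=0.4184+0.000j on G[3,2]
R9: Y=0.2653+0.000j on G[2,0]
R10: Y=0.0003378+0.000j on G[4,1]
V1: row V3−V0=11.2, i_V1 at 3,0
solve → V1=-25.06-4.243j, V2=5.054-3.127j, V3=11.20+0.000j, V4=5.949-4.926j
aux → i_V1=-3.646-1.748j

-25.06-4.243j V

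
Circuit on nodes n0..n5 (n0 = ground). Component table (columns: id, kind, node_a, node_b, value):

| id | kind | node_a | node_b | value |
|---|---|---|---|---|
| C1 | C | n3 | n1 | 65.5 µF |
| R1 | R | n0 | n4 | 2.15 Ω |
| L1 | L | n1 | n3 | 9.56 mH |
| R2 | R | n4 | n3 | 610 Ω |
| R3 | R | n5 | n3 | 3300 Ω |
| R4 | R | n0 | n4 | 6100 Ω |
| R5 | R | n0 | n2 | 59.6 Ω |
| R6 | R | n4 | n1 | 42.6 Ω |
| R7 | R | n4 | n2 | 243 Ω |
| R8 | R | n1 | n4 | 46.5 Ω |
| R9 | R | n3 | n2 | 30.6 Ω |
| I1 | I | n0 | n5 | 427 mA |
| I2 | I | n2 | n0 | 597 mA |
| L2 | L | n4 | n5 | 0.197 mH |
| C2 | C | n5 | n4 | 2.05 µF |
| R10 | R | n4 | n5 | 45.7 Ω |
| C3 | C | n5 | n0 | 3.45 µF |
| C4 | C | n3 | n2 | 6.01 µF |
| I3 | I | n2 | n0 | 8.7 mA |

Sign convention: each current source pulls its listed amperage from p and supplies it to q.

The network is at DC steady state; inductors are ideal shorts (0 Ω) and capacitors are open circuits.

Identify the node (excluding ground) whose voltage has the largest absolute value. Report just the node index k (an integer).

2

Element admittances at DC:
  Y(C1) = 0.000 S between n3,n1
  Y(R1) = 0.4651 S between n0,n4
  L1: short n1↔n3 (DC inductor)
  Y(R2) = 0.001639 S between n4,n3
  Y(R3) = 0.0003030 S between n5,n3
  Y(R4) = 0.0001639 S between n0,n4
  Y(R5) = 0.01678 S between n0,n2
  Y(R6) = 0.02347 S between n4,n1
  Y(R7) = 0.004115 S between n4,n2
  Y(R8) = 0.02151 S between n1,n4
  Y(R9) = 0.03268 S between n3,n2
  I1: injects 0.427 A into n5 (from n0)
  I2: injects 0.597 A into n0 (from n2)
  L2: short n4↔n5 (DC inductor)
  Y(C2) = 0.000 S between n5,n4
  Y(R10) = 0.02188 S between n4,n5
  Y(C3) = 0.000 S between n5,n0
  Y(C4) = 0.000 S between n3,n2
  I3: injects 0.0087 A into n0 (from n2)
Assemble and solve the 7×7 MNA system:
  V(n1)=-6.063  V(n2)=-14.99  V(n3)=-6.063  V(n4)=0.1566  V(n5)=0.1566
  i(L1)=0.2797  i(L2)=-0.4251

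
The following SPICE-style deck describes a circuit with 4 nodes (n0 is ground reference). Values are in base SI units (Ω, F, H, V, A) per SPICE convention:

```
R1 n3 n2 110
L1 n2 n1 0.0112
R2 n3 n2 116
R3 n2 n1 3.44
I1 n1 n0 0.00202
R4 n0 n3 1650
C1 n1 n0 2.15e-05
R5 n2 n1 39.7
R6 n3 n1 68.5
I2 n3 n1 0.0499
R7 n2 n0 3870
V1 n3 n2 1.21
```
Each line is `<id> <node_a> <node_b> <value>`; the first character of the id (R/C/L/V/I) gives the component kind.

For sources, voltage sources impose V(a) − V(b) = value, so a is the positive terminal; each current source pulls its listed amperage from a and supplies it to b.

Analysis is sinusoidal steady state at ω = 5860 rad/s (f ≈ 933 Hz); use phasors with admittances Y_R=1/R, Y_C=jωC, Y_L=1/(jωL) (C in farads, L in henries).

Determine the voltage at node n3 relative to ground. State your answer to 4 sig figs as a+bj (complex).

1.004+0.01093j V

Element admittances at ω=5860 rad/s:
  Y(R1) = 0.009091+0.000j S between n3,n2
  Y(L1) = 0.000-0.01524j S between n2,n1
  Y(R2) = 0.008621+0.000j S between n3,n2
  Y(R3) = 0.2907+0.000j S between n2,n1
  I1: injects 0.00202 A into n0 (from n1)
  Y(R4) = 0.0006061+0.000j S between n0,n3
  Y(C1) = 0.000+0.1260j S between n1,n0
  Y(R5) = 0.02519+0.000j S between n2,n1
  Y(R6) = 0.01460+0.000j S between n3,n1
  I2: injects 0.0499 A into n1 (from n3)
  Y(R7) = 0.0002584+0.000j S between n2,n0
  V1: constraint V(n3)−V(n2) = 1.21
Assemble and solve the 4×4 MNA system:
  V(n1)=-7.500e-05+0.02044j  V(n2)=-0.2058+0.01093j  V(n3)=1.004+0.01093j
  i(V1)=-0.08660+0.0001322j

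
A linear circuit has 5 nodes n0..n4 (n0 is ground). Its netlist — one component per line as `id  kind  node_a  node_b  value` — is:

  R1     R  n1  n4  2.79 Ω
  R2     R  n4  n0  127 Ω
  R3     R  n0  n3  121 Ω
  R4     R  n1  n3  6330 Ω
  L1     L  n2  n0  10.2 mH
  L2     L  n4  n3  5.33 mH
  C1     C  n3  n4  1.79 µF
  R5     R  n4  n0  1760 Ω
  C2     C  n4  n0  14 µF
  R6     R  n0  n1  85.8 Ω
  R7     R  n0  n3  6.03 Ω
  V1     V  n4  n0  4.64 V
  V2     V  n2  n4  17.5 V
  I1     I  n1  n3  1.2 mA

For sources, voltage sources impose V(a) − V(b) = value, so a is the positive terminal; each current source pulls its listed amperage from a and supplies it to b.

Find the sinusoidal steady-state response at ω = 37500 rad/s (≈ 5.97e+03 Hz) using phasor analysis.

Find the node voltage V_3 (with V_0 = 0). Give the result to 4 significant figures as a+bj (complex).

0.5329+1.464j V

MNA unknowns: 4 node voltages V₁..V_4 plus 2 source currents (V1, V2)
R1: Y=0.3584+0.000j on G[1,4]
R2: Y=0.007874+0.000j on G[4,0]
R3: Y=0.008264+0.000j on G[0,3]
R4: Y=0.0001580+0.000j on G[1,3]
L1: Y=0.000-0.002614j on G[2,0]
L2: Y=0.000-0.005003j on G[4,3]
C1: Y=0.000+0.06713j on G[3,4]
R5: Y=0.0005682+0.000j on G[4,0]
C2: Y=0.000+0.5250j on G[4,0]
R6: Y=0.01166+0.000j on G[0,1]
R7: Y=0.1658+0.000j on G[0,3]
V1: row V4−V0=4.64, i_V1 at 4,0
V2: row V2−V4=17.5, i_V2 at 2,4
I1: z[1]−=0.0012, z[3]+=0.0012
solve → V1=4.489+0.0006247j, V2=22.14+0.000j, V3=0.5329+1.464j, V4=4.640+0.000j
aux → i_V1=-0.1843-2.633j, i_V2=0.000+0.05788j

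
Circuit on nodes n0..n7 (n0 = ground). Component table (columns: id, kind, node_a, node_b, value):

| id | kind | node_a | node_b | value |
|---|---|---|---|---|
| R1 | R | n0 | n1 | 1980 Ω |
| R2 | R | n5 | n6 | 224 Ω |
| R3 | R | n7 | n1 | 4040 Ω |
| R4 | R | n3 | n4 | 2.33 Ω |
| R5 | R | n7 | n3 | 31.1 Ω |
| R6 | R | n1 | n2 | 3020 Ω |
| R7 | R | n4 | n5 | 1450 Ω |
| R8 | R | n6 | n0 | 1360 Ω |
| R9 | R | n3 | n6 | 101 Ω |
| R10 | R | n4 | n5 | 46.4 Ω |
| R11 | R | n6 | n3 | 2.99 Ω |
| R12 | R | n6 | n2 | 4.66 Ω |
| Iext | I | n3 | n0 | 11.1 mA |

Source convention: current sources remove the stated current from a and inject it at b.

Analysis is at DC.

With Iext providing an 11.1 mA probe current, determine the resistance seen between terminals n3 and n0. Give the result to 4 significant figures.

R_eq = 997.8 Ω

Element admittances at DC:
  Y(R1) = 0.0005051 S between n0,n1
  Y(R2) = 0.004464 S between n5,n6
  Y(R3) = 0.0002475 S between n7,n1
  Y(R4) = 0.4292 S between n3,n4
  Y(R5) = 0.03215 S between n7,n3
  Y(R6) = 0.0003311 S between n1,n2
  Y(R7) = 0.0006897 S between n4,n5
  Y(R8) = 0.0007353 S between n6,n0
  Y(R9) = 0.009901 S between n3,n6
  Y(R10) = 0.02155 S between n4,n5
  Y(R11) = 0.3344 S between n6,n3
  Y(R12) = 0.2146 S between n6,n2
  Iext: injects 0.0111 A into n0 (from n3)
Assemble and solve the 7×7 MNA system:
  V(n1)=-5.894  V(n2)=-11.04  V(n3)=-11.08  V(n4)=-11.08  V(n5)=-11.07  V(n6)=-11.05  V(n7)=-11.04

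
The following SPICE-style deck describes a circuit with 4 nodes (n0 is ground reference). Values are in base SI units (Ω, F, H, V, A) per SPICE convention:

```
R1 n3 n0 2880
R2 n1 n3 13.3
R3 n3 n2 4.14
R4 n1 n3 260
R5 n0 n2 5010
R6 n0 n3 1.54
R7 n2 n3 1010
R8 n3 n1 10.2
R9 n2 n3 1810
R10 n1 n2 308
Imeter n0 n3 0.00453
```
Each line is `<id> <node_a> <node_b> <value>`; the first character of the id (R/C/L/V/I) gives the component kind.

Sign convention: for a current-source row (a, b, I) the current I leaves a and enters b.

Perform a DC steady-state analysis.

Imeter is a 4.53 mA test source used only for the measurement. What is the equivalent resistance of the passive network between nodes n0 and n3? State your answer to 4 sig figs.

Element admittances at DC:
  Y(R1) = 0.0003472 S between n3,n0
  Y(R2) = 0.07519 S between n1,n3
  Y(R3) = 0.2415 S between n3,n2
  Y(R4) = 0.003846 S between n1,n3
  Y(R5) = 0.0001996 S between n0,n2
  Y(R6) = 0.6494 S between n0,n3
  Y(R7) = 0.0009901 S between n2,n3
  Y(R8) = 0.09804 S between n3,n1
  Y(R9) = 0.0005525 S between n2,n3
  Y(R10) = 0.003247 S between n1,n2
  Imeter: injects 0.00453 A into n3 (from n0)
Assemble and solve the 3×3 MNA system:
  V(n1)=0.006970  V(n2)=0.006965  V(n3)=0.006970

R_eq = 1.539 Ω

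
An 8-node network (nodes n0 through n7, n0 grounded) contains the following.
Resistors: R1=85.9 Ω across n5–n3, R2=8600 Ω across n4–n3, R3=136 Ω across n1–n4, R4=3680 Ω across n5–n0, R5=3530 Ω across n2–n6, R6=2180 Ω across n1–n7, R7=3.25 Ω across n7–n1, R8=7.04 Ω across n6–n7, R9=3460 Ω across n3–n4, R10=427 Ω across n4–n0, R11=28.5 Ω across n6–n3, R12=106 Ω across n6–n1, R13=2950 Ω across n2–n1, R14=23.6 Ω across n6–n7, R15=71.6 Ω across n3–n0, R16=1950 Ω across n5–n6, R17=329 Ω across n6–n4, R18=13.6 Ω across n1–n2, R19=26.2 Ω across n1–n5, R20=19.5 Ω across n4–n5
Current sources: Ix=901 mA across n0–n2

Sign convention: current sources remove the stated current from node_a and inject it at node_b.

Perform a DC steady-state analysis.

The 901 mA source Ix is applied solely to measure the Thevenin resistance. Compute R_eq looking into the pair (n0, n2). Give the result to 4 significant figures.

R_eq = 94.58 Ω

Element admittances at DC:
  Y(R1) = 0.01164 S between n5,n3
  Y(R2) = 0.0001163 S between n4,n3
  Y(R3) = 0.007353 S between n1,n4
  Y(R4) = 0.0002717 S between n5,n0
  Y(R5) = 0.0002833 S between n2,n6
  Y(R6) = 0.0004587 S between n1,n7
  Y(R7) = 0.3077 S between n7,n1
  Y(R8) = 0.1420 S between n6,n7
  Y(R9) = 0.0002890 S between n3,n4
  Y(R10) = 0.002342 S between n4,n0
  Y(R11) = 0.03509 S between n6,n3
  Y(R12) = 0.009434 S between n6,n1
  Y(R13) = 0.0003390 S between n2,n1
  Y(R14) = 0.04237 S between n6,n7
  Y(R15) = 0.01397 S between n3,n0
  Y(R16) = 0.0005128 S between n5,n6
  Y(R17) = 0.003040 S between n6,n4
  Y(R18) = 0.07353 S between n1,n2
  Y(R19) = 0.03817 S between n1,n5
  Y(R20) = 0.05128 S between n4,n5
  Ix: injects 0.901 A into n2 (from n0)
Assemble and solve the 7×7 MNA system:
  V(n1)=73.09  V(n2)=85.22  V(n3)=52.38  V(n4)=64.64  V(n5)=66.25  V(n6)=68.49  V(n7)=71.37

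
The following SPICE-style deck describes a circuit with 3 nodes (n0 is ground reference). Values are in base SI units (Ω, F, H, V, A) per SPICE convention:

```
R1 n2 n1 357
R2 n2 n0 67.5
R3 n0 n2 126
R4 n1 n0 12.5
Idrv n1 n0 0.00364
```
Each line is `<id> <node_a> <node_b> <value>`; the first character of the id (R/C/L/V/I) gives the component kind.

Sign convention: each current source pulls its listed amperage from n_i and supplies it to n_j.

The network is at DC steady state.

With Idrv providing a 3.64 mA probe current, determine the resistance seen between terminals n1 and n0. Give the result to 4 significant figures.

R_eq = 12.12 Ω

MNA unknowns: 2 node voltages V₁..V_2
R1: Y=0.002801 on G[2,1]
R2: Y=0.01481 on G[2,0]
R3: Y=0.007937 on G[0,2]
R4: Y=0.08000 on G[1,0]
Idrv: z[1]−=0.00364, z[0]+=0.00364
solve → V1=-0.04412, V2=-0.004837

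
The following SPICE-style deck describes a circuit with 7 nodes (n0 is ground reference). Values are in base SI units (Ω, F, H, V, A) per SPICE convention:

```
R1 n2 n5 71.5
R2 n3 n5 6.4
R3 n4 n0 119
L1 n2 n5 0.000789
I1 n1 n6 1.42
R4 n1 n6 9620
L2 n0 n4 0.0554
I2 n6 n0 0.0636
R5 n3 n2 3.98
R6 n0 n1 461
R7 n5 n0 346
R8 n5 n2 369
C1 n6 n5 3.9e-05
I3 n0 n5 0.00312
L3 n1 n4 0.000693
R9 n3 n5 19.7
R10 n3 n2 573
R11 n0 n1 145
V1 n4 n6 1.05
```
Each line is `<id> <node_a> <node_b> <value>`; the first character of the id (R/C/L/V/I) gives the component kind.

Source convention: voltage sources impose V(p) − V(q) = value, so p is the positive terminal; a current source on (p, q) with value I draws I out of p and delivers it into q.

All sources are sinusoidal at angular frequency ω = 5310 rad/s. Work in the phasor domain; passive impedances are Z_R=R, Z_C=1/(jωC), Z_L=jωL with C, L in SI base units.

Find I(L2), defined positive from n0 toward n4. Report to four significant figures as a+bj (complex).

MNA unknowns: 6 node voltages V₁..V_6 plus 1 source current (V1)
R1: Y=0.01399+0.000j on G[2,5]
R2: Y=0.1562+0.000j on G[3,5]
R3: Y=0.008403+0.000j on G[4,0]
L1: Y=0.000-0.2387j on G[2,5]
I1: z[1]−=1.42, z[6]+=1.42
R4: Y=0.0001040+0.000j on G[1,6]
L2: Y=0.000-0.003399j on G[0,4]
I2: z[6]−=0.0636, z[0]+=0.0636
R5: Y=0.2513+0.000j on G[3,2]
R6: Y=0.002169+0.000j on G[0,1]
R7: Y=0.002890+0.000j on G[5,0]
R8: Y=0.002710+0.000j on G[5,2]
C1: Y=0.000+0.2071j on G[6,5]
I3: z[0]−=0.00312, z[5]+=0.00312
L3: Y=0.000-0.2718j on G[1,4]
R9: Y=0.05076+0.000j on G[3,5]
R10: Y=0.001745+0.000j on G[3,2]
R11: Y=0.006897+0.000j on G[0,1]
V1: row V4−V6=1.05, i_V1 at 4,6
solve → V1=-3.178-3.341j, V2=-4.138+1.706j, V3=-4.138+1.706j, V4=-3.065+1.778j, V5=-4.138+1.706j, V6=-4.115+1.778j
aux → i_V1=-1.372+0.005462j

-0.006045-0.01042j A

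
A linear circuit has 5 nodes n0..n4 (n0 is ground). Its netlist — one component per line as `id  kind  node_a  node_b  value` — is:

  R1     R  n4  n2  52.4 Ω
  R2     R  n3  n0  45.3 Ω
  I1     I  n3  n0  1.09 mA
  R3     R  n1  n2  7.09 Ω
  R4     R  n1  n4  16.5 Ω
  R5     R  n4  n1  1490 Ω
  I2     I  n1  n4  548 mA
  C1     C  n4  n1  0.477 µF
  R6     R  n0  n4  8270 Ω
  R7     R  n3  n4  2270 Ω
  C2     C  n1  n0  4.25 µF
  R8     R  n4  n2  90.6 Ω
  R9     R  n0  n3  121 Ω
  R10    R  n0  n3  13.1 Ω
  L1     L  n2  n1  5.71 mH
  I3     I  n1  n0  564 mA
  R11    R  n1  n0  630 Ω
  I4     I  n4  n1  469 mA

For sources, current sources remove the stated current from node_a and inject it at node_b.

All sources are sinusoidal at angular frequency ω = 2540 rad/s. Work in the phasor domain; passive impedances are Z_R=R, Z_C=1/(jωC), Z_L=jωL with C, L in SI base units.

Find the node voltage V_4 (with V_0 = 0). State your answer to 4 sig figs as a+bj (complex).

Apply KCL at each of the 4 non-ground nodes and solve the resulting linear system.
Node n1: branches {R3, R4, R5, I2, C1, C2, L1, I3, R11, I4} → V_1 = -9.990+50.31j
Node n2: branches {R1, R3, R8, L1} → V_2 = -9.823+50.32j
Node n3: branches {R2, I1, R7, R9, R10} → V_3 = -0.04727+0.2056j
Node n4: branches {R1, R4, R5, I2, C1, R6, R7, R8, I4} → V_4 = -9.019+50.00j

-9.019+50.00j V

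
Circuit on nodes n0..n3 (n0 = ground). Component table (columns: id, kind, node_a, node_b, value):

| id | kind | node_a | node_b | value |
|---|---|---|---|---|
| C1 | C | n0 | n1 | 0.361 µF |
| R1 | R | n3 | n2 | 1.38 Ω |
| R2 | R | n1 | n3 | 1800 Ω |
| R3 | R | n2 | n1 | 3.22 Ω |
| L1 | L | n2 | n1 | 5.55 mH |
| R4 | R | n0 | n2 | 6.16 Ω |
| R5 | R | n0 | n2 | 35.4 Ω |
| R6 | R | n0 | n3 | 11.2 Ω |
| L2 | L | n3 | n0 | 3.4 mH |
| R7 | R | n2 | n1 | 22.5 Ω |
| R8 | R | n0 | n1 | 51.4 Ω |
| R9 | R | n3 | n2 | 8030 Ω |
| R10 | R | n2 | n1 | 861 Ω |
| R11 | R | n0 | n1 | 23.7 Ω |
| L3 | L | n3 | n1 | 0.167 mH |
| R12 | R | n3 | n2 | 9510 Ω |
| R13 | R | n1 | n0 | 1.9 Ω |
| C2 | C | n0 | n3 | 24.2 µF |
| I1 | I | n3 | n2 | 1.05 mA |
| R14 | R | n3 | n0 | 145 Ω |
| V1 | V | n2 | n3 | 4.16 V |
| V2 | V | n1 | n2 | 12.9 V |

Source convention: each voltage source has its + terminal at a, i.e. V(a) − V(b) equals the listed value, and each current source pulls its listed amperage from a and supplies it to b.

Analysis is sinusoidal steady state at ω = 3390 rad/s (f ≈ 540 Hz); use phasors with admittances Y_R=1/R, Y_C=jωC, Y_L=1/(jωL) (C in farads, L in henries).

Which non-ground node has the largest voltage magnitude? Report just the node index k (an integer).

Element admittances at ω=3390 rad/s:
  Y(C1) = 0.000+0.001224j S between n0,n1
  Y(R1) = 0.7246+0.000j S between n3,n2
  Y(R2) = 0.0005556+0.000j S between n1,n3
  Y(R3) = 0.3106+0.000j S between n2,n1
  Y(L1) = 0.000-0.05315j S between n2,n1
  Y(R4) = 0.1623+0.000j S between n0,n2
  Y(R5) = 0.02825+0.000j S between n0,n2
  Y(R6) = 0.08929+0.000j S between n0,n3
  Y(L2) = 0.000-0.08676j S between n3,n0
  Y(R7) = 0.04444+0.000j S between n2,n1
  Y(R8) = 0.01946+0.000j S between n0,n1
  Y(R9) = 0.0001245+0.000j S between n3,n2
  Y(R10) = 0.001161+0.000j S between n2,n1
  Y(R11) = 0.04219+0.000j S between n0,n1
  Y(L3) = 0.000-1.766j S between n3,n1
  Y(R12) = 0.0001052+0.000j S between n3,n2
  Y(R13) = 0.5263+0.000j S between n1,n0
  Y(C2) = 0.000+0.08204j S between n0,n3
  I1: injects 0.00105 A into n2 (from n3)
  Y(R14) = 0.006897+0.000j S between n3,n0
  V1: constraint V(n2)−V(n3) = 4.16
  V2: constraint V(n1)−V(n2) = 12.9
Assemble and solve the 5×5 MNA system:
  V(n1)=4.687-0.07336j  V(n2)=-8.213-0.07336j  V(n3)=-12.37-0.07336j
  i(V1)=-4.214+30.19j  i(V2)=-7.360+30.86j

3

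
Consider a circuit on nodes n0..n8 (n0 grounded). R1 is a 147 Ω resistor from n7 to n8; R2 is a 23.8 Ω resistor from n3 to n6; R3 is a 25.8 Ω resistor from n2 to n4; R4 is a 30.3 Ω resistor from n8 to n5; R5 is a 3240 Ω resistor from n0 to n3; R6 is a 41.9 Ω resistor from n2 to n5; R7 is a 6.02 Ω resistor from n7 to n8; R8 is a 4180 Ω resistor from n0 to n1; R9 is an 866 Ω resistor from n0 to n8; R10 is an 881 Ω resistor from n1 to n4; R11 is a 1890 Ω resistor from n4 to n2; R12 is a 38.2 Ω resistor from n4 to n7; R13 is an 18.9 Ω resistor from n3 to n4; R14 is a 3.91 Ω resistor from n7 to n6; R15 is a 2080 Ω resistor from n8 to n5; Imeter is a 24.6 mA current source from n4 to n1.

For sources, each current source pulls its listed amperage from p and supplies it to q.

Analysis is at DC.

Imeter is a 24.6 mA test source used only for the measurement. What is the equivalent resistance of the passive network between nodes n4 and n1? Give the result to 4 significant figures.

Apply KCL at each of the 8 non-ground nodes and solve the resulting linear system.
Node n1: branches {R8, R10, Imeter} → V_1 = 15.73
Node n2: branches {R3, R6, R11} → V_2 = -2.613
Node n3: branches {R2, R5, R13} → V_3 = -2.600
Node n4: branches {R3, R10, R11, R12, R13, Imeter} → V_4 = -2.631
Node n5: branches {R4, R6, R15} → V_5 = -2.584
Node n6: branches {R2, R14} → V_6 = -2.580
Node n7: branches {R1, R7, R12, R14} → V_7 = -2.576
Node n8: branches {R1, R4, R7, R9, R15} → V_8 = -2.563

R_eq = 746.3 Ω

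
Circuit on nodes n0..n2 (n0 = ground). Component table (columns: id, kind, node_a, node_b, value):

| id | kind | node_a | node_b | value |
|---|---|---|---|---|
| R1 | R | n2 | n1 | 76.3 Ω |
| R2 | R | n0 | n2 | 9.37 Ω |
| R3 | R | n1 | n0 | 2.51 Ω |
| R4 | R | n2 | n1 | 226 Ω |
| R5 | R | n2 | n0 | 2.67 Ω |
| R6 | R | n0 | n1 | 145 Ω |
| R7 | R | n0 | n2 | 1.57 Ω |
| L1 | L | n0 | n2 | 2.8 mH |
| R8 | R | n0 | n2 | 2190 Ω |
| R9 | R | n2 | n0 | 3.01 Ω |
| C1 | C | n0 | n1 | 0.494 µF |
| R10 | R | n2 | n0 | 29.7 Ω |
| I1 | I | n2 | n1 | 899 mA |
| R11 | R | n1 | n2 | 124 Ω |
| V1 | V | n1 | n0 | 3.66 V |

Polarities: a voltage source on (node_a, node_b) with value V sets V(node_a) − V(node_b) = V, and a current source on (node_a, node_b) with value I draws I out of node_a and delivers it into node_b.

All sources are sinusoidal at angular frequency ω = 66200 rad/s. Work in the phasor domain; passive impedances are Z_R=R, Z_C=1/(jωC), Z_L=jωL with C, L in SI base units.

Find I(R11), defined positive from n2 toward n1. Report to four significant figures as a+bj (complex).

Apply KCL at each of the 2 non-ground nodes and solve the resulting linear system.
Node n1: branches {R1, R3, R4, R6, C1, I1, R11, V1} → V_1 = 3.660+0.000j
Node n2: branches {R1, R2, R4, R5, R7, L1, R8, R9, R10, I1, R11} → V_2 = -0.5333-0.001905j
Source currents: i(V1)=-0.6917-0.1197j

-0.03382-1.536e-05j A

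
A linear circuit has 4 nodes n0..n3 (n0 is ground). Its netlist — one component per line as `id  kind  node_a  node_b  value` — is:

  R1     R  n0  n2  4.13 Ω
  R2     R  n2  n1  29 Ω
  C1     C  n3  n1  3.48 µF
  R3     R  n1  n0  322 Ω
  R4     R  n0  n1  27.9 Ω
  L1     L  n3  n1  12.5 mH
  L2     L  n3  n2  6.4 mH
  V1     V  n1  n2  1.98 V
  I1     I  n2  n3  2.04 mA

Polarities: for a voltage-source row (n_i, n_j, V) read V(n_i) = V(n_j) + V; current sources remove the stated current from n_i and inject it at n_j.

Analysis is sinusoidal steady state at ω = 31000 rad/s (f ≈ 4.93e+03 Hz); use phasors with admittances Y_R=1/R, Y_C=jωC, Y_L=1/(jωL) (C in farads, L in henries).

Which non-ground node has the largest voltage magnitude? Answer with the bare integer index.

Apply KCL at each of the 3 non-ground nodes and solve the resulting linear system.
Node n1: branches {R2, C1, R3, R4, L1, V1} → V_1 = 1.706+0.000j
Node n2: branches {R1, R2, L2, V1, I1} → V_2 = -0.2744+0.000j
Node n3: branches {C1, L1, L2, I1} → V_3 = 1.805-0.02035j
Source currents: i(V1)=-0.1326+0.01048j

3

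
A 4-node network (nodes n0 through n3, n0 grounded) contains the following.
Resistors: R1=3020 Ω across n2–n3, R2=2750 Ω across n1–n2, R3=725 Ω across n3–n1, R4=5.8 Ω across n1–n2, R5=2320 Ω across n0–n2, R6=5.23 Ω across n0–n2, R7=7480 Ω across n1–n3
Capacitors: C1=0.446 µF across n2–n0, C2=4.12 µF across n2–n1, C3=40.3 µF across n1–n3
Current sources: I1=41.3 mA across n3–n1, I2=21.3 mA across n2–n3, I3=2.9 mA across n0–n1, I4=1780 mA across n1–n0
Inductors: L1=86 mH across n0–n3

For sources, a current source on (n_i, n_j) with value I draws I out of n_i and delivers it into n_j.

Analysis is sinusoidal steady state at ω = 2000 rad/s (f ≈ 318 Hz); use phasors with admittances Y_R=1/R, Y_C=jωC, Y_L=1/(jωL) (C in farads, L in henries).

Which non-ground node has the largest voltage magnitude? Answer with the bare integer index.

MNA unknowns: 3 node voltages V₁..V_3
R1: Y=0.0003311+0.000j on G[2,3]
R2: Y=0.0003636+0.000j on G[1,2]
C1: Y=0.000+0.0008920j on G[2,0]
I1: z[3]−=0.0413, z[1]+=0.0413
R3: Y=0.001379+0.000j on G[3,1]
R4: Y=0.1724+0.000j on G[1,2]
C2: Y=0.000+0.008240j on G[2,1]
R5: Y=0.0004310+0.000j on G[0,2]
I2: z[2]−=0.0213, z[3]+=0.0213
I3: z[0]−=0.0029, z[1]+=0.0029
R6: Y=0.1912+0.000j on G[0,2]
C3: Y=0.000+0.08060j on G[1,3]
L1: Y=0.000-0.005814j on G[0,3]
R7: Y=0.0001337+0.000j on G[1,3]
I4: z[1]−=1.78, z[0]+=1.78
solve → V1=-19.38-0.8106j, V2=-9.255-0.5907j, V3=-20.89-0.6882j

3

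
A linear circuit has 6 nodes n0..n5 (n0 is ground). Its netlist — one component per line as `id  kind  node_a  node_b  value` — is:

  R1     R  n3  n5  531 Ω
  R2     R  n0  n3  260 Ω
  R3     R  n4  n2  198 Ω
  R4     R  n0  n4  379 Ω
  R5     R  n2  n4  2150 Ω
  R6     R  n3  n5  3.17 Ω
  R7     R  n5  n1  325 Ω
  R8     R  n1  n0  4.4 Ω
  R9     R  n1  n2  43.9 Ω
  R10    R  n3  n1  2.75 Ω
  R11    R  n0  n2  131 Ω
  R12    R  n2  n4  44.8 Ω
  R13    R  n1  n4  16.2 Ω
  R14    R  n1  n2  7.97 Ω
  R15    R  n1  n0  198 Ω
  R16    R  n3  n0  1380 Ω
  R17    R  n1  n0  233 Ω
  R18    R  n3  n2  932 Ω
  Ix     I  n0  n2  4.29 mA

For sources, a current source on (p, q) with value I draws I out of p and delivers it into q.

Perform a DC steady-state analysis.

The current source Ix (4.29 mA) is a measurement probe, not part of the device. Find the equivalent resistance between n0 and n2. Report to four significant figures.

MNA unknowns: 5 node voltages V₁..V_5
R1: Y=0.001883 on G[3,5]
R2: Y=0.003846 on G[0,3]
R3: Y=0.005051 on G[4,2]
R4: Y=0.002639 on G[0,4]
R5: Y=0.0004651 on G[2,4]
R6: Y=0.3155 on G[3,5]
R7: Y=0.003077 on G[5,1]
R8: Y=0.2273 on G[1,0]
R9: Y=0.02278 on G[1,2]
R10: Y=0.3636 on G[3,1]
R11: Y=0.007634 on G[0,2]
R12: Y=0.02232 on G[2,4]
R13: Y=0.06173 on G[1,4]
R14: Y=0.1255 on G[1,2]
R15: Y=0.005051 on G[1,0]
R16: Y=0.0007246 on G[3,0]
R17: Y=0.004292 on G[1,0]
R18: Y=0.001073 on G[3,2]
Ix: z[0]−=0.00429, z[2]+=0.00429
solve → V1=0.01628, V2=0.03982, V3=0.01615, V4=0.02292, V5=0.01615

R_eq = 9.282 Ω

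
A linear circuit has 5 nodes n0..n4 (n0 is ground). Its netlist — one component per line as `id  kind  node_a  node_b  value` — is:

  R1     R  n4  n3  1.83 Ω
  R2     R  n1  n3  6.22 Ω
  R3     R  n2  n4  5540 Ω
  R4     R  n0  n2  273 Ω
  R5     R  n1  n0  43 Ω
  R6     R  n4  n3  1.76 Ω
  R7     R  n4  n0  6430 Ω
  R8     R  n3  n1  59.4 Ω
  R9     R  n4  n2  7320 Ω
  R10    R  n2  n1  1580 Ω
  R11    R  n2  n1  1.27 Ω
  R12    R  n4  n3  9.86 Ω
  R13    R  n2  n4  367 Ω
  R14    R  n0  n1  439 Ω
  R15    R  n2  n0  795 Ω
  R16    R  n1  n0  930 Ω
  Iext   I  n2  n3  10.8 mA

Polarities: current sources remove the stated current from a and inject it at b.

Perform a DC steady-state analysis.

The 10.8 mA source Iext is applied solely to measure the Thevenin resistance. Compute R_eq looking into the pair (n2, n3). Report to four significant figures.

Apply KCL at each of the 4 non-ground nodes and solve the resulting linear system.
Node n1: branches {R2, R5, R8, R10, R11, R14, R16} → V_1 = 0.001782
Node n2: branches {R3, R4, R9, R10, R11, R13, R15, Iext} → V_2 = -0.01157
Node n3: branches {R1, R2, R6, R8, R12, Iext} → V_3 = 0.06129
Node n4: branches {R1, R3, R6, R7, R9, R12, R13} → V_4 = 0.06110

R_eq = 6.747 Ω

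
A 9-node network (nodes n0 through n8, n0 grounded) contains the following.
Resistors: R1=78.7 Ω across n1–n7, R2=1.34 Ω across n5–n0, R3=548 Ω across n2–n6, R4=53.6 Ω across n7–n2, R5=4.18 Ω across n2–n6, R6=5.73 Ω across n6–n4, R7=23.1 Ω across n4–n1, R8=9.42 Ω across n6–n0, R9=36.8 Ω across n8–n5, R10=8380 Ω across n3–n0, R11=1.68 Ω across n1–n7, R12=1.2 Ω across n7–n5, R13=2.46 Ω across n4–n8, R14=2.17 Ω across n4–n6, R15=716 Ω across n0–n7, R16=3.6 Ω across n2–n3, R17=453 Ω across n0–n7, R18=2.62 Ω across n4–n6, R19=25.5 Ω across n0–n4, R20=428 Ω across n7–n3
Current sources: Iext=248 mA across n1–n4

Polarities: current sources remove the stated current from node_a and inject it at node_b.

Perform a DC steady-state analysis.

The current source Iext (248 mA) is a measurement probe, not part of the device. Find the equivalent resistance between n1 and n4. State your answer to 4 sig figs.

R_eq = 6.458 Ω

MNA unknowns: 8 node voltages V₁..V_8
R1: Y=0.01271 on G[1,7]
R2: Y=0.7463 on G[5,0]
R3: Y=0.001825 on G[2,6]
R4: Y=0.01866 on G[7,2]
R5: Y=0.2392 on G[2,6]
R6: Y=0.1745 on G[6,4]
R7: Y=0.04329 on G[4,1]
R8: Y=0.1062 on G[6,0]
R9: Y=0.02717 on G[8,5]
R10: Y=0.0001193 on G[3,0]
R11: Y=0.5952 on G[1,7]
R12: Y=0.8333 on G[7,5]
R13: Y=0.4065 on G[4,8]
R14: Y=0.4608 on G[4,6]
R15: Y=0.001397 on G[0,7]
R16: Y=0.2778 on G[2,3]
R17: Y=0.002208 on G[0,7]
R18: Y=0.3817 on G[4,6]
R19: Y=0.03922 on G[0,4]
R20: Y=0.002336 on G[7,3]
Iext: z[1]−=0.248, z[4]+=0.248
solve → V1=-0.6475, V2=0.7470, V3=0.7375, V4=0.9539, V5=-0.1685, V6=0.8431, V7=-0.3536, V8=0.8836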